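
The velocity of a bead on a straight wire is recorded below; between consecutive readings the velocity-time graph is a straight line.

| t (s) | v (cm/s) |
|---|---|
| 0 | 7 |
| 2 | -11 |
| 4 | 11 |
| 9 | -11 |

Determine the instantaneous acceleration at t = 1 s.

Acceleration is the slope of the v-t graph on 0–2 s: (-11 − 7)/(2 − 0) = -9 cm/s².

-9 cm/s²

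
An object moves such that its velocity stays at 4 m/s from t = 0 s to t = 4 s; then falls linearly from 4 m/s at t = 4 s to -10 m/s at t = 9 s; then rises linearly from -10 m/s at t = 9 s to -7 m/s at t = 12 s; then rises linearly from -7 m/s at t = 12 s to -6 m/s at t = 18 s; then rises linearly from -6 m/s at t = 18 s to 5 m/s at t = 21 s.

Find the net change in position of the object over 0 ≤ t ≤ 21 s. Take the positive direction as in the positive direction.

Net displacement equals the area under the velocity-time graph (areas below the axis count negative).
0–4 s: 4 × 4 = 16 m
4–9 s: ½(4 + -10)(5) = -15 m
9–12 s: ½(-10 + -7)(3) = -25.5 m
12–18 s: ½(-7 + -6)(6) = -39 m
18–21 s: ½(-6 + 5)(3) = -1.5 m
Net displacement = -65 m

-65 m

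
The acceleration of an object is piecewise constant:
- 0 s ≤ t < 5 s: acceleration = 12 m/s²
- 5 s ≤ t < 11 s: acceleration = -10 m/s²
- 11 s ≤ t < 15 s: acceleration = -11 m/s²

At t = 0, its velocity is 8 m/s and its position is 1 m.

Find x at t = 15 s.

363 m

On each constant-a segment, Δv = aΔt and Δx = v₀Δt + ½aΔt²; chain segment to segment.
0–5 s: v starts 8 m/s; Δx = 8·5 + ½·12·5² = 190 m; v ends 68 m/s.
5–11 s: v starts 68 m/s; Δx = 68·6 + ½·-10·6² = 228 m; v ends 8 m/s.
11–15 s: v starts 8 m/s; Δx = 8·4 + ½·-11·4² = -56 m; v ends -36 m/s.
x(15) = 1 + Σ Δx = 363 m.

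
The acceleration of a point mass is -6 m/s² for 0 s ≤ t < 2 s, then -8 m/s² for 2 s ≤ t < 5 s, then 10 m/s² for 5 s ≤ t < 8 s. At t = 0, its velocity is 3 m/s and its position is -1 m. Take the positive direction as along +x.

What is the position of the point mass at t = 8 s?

On each constant-a segment, Δv = aΔt and Δx = v₀Δt + ½aΔt²; chain segment to segment.
0–2 s: v starts 3 m/s; Δx = 3·2 + ½·-6·2² = -6 m; v ends -9 m/s.
2–5 s: v starts -9 m/s; Δx = -9·3 + ½·-8·3² = -63 m; v ends -33 m/s.
5–8 s: v starts -33 m/s; Δx = -33·3 + ½·10·3² = -54 m; v ends -3 m/s.
x(8) = -1 + Σ Δx = -124 m.

-124 m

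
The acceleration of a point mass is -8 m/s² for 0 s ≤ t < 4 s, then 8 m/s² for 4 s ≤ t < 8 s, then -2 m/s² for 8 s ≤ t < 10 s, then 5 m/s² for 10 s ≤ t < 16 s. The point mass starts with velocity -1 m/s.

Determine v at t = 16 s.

25 m/s

Δv equals the area under the a-t graph; then v = v₀ + Δv.
0–4 s: -8 × 4 = -32 m/s
4–8 s: 8 × 4 = 32 m/s
8–10 s: -2 × 2 = -4 m/s
10–16 s: 5 × 6 = 30 m/s
Δv = 26 m/s, so v(16) = -1 + (26) = 25 m/s.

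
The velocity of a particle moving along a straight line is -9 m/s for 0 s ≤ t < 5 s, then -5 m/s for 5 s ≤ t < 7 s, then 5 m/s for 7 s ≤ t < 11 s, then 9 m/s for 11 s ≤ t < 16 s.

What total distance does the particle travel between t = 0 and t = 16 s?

120 m

Distance (not displacement) is the total path length: add the absolute areas under v-t.
0–5 s: |-9| × 5 = 45 m
5–7 s: |-5| × 2 = 10 m
7–11 s: |5| × 4 = 20 m
11–16 s: |9| × 5 = 45 m
Total distance = 120 m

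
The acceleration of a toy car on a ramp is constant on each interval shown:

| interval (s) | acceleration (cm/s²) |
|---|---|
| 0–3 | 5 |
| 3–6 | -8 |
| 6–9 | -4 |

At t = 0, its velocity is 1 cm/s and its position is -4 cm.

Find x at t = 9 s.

-8.5 cm

On each constant-a segment, Δv = aΔt and Δx = v₀Δt + ½aΔt²; chain segment to segment.
0–3 s: v starts 1 cm/s; Δx = 1·3 + ½·5·3² = 25.5 cm; v ends 16 cm/s.
3–6 s: v starts 16 cm/s; Δx = 16·3 + ½·-8·3² = 12 cm; v ends -8 cm/s.
6–9 s: v starts -8 cm/s; Δx = -8·3 + ½·-4·3² = -42 cm; v ends -20 cm/s.
x(9) = -4 + Σ Δx = -8.5 cm.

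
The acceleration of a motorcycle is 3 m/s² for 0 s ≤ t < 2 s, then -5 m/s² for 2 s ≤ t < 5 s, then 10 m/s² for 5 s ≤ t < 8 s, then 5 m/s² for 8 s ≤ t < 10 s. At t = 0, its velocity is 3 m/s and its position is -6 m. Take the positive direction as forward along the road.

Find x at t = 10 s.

95.5 m

On each constant-a segment, Δv = aΔt and Δx = v₀Δt + ½aΔt²; chain segment to segment.
0–2 s: v starts 3 m/s; Δx = 3·2 + ½·3·2² = 12 m; v ends 9 m/s.
2–5 s: v starts 9 m/s; Δx = 9·3 + ½·-5·3² = 4.5 m; v ends -6 m/s.
5–8 s: v starts -6 m/s; Δx = -6·3 + ½·10·3² = 27 m; v ends 24 m/s.
8–10 s: v starts 24 m/s; Δx = 24·2 + ½·5·2² = 58 m; v ends 34 m/s.
x(10) = -6 + Σ Δx = 95.5 m.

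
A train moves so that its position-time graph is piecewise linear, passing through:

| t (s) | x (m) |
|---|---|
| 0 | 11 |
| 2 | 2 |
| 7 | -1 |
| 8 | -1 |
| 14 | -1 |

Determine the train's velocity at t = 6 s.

Velocity is the slope of the x-t graph on 2–7 s: (-1 − 2)/(7 − 2) = -0.6 m/s.

-0.6 m/s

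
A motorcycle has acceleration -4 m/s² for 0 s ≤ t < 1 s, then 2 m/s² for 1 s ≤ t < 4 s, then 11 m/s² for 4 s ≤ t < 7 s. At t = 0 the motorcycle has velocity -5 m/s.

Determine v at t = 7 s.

30 m/s

Δv equals the area under the a-t graph; then v = v₀ + Δv.
0–1 s: -4 × 1 = -4 m/s
1–4 s: 2 × 3 = 6 m/s
4–7 s: 11 × 3 = 33 m/s
Δv = 35 m/s, so v(7) = -5 + (35) = 30 m/s.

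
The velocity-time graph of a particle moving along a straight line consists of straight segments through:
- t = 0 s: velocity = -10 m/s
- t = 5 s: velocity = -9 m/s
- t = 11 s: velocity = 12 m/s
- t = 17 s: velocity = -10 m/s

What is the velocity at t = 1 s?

-9.8 m/s

On 0–5 s the graph is linear from -10 to -9 m/s: v(1) = -10 + (-9 − -10)·(1 − 0)/(5 − 0) = -9.8 m/s.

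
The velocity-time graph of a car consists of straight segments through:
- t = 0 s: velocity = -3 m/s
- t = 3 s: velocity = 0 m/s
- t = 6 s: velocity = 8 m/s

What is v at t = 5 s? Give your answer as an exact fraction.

16/3 m/s

On 3–6 s the graph is linear from 0 to 8 m/s: v(5) = 0 + (8 − 0)·(5 − 3)/(6 − 3) = 16/3 m/s.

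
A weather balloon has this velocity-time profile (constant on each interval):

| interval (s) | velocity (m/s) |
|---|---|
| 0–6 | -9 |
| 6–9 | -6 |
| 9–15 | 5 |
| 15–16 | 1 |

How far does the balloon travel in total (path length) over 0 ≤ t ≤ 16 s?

Distance (not displacement) is the total path length: add the absolute areas under v-t.
0–6 s: |-9| × 6 = 54 m
6–9 s: |-6| × 3 = 18 m
9–15 s: |5| × 6 = 30 m
15–16 s: |1| × 1 = 1 m
Total distance = 103 m

103 m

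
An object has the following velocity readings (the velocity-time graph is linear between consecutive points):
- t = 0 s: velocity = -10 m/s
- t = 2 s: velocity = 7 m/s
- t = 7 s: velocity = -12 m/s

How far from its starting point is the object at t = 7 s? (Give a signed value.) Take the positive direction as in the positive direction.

Displacement is the signed area under the v-t curve.
0–2 s: ½(-10 + 7)(2) = -3 m
2–7 s: ½(7 + -12)(5) = -12.5 m
Net displacement = -15.5 m

-15.5 m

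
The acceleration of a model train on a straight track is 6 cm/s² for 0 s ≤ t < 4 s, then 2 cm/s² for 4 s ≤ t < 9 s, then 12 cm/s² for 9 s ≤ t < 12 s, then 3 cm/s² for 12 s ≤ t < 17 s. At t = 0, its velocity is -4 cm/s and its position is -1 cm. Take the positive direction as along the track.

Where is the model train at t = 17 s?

667.5 cm

On each constant-a segment, Δv = aΔt and Δx = v₀Δt + ½aΔt²; chain segment to segment.
0–4 s: v starts -4 cm/s; Δx = -4·4 + ½·6·4² = 32 cm; v ends 20 cm/s.
4–9 s: v starts 20 cm/s; Δx = 20·5 + ½·2·5² = 125 cm; v ends 30 cm/s.
9–12 s: v starts 30 cm/s; Δx = 30·3 + ½·12·3² = 144 cm; v ends 66 cm/s.
12–17 s: v starts 66 cm/s; Δx = 66·5 + ½·3·5² = 367.5 cm; v ends 81 cm/s.
x(17) = -1 + Σ Δx = 667.5 cm.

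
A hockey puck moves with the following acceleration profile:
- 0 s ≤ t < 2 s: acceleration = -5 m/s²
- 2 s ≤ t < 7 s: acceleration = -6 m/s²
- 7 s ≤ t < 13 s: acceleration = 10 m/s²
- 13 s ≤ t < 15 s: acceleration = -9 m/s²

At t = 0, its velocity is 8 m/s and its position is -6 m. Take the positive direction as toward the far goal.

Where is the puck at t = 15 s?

On each constant-a segment, Δv = aΔt and Δx = v₀Δt + ½aΔt²; chain segment to segment.
0–2 s: v starts 8 m/s; Δx = 8·2 + ½·-5·2² = 6 m; v ends -2 m/s.
2–7 s: v starts -2 m/s; Δx = -2·5 + ½·-6·5² = -85 m; v ends -32 m/s.
7–13 s: v starts -32 m/s; Δx = -32·6 + ½·10·6² = -12 m; v ends 28 m/s.
13–15 s: v starts 28 m/s; Δx = 28·2 + ½·-9·2² = 38 m; v ends 10 m/s.
x(15) = -6 + Σ Δx = -59 m.

-59 m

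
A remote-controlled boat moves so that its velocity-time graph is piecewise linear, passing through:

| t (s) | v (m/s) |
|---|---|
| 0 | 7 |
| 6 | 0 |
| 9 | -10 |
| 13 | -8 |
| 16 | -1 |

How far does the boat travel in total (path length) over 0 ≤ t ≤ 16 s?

85.5 m

Distance (not displacement) is the total path length: add the absolute areas under v-t.
0–6 s: |½(7 + 0)(6)| = 21 m
6–9 s: |½(0 + -10)(3)| = 15 m
9–13 s: |½(-10 + -8)(4)| = 36 m
13–16 s: |½(-8 + -1)(3)| = 13.5 m
Total distance = 85.5 m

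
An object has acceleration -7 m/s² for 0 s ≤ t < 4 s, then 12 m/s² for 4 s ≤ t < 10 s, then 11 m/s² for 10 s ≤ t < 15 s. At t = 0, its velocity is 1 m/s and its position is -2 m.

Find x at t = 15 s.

On each constant-a segment, Δv = aΔt and Δx = v₀Δt + ½aΔt²; chain segment to segment.
0–4 s: v starts 1 m/s; Δx = 1·4 + ½·-7·4² = -52 m; v ends -27 m/s.
4–10 s: v starts -27 m/s; Δx = -27·6 + ½·12·6² = 54 m; v ends 45 m/s.
10–15 s: v starts 45 m/s; Δx = 45·5 + ½·11·5² = 362.5 m; v ends 100 m/s.
x(15) = -2 + Σ Δx = 362.5 m.

362.5 m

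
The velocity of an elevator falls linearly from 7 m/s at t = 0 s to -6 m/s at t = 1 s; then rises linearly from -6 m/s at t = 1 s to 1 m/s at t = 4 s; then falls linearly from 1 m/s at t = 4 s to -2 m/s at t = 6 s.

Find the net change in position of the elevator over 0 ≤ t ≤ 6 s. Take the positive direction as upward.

-8 m

Displacement is the signed area under the v-t curve.
0–1 s: ½(7 + -6)(1) = 0.5 m
1–4 s: ½(-6 + 1)(3) = -7.5 m
4–6 s: ½(1 + -2)(2) = -1 m
Net displacement = -8 m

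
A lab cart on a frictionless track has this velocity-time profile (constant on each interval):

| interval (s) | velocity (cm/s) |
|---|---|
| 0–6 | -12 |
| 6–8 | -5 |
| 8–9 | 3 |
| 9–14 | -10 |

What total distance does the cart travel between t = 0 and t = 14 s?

135 cm

Distance (not displacement) is the total path length: add the absolute areas under v-t.
0–6 s: |-12| × 6 = 72 cm
6–8 s: |-5| × 2 = 10 cm
8–9 s: |3| × 1 = 3 cm
9–14 s: |-10| × 5 = 50 cm
Total distance = 135 cm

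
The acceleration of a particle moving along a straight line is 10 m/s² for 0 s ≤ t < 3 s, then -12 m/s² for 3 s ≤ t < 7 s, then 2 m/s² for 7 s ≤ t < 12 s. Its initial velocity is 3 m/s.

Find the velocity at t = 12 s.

Δv equals the area under the a-t graph; then v = v₀ + Δv.
0–3 s: 10 × 3 = 30 m/s
3–7 s: -12 × 4 = -48 m/s
7–12 s: 2 × 5 = 10 m/s
Δv = -8 m/s, so v(12) = 3 + (-8) = -5 m/s.

-5 m/s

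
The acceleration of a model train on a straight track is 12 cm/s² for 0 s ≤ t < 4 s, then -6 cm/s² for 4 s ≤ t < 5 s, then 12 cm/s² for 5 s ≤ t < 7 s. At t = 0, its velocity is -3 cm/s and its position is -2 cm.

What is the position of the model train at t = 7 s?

226 cm

On each constant-a segment, Δv = aΔt and Δx = v₀Δt + ½aΔt²; chain segment to segment.
0–4 s: v starts -3 cm/s; Δx = -3·4 + ½·12·4² = 84 cm; v ends 45 cm/s.
4–5 s: v starts 45 cm/s; Δx = 45·1 + ½·-6·1² = 42 cm; v ends 39 cm/s.
5–7 s: v starts 39 cm/s; Δx = 39·2 + ½·12·2² = 102 cm; v ends 63 cm/s.
x(7) = -2 + Σ Δx = 226 cm.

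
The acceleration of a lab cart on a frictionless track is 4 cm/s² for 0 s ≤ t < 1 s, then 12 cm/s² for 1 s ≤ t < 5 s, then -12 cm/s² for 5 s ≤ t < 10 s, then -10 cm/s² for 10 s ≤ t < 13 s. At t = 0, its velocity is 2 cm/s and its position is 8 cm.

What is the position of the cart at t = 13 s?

On each constant-a segment, Δv = aΔt and Δx = v₀Δt + ½aΔt²; chain segment to segment.
0–1 s: v starts 2 cm/s; Δx = 2·1 + ½·4·1² = 4 cm; v ends 6 cm/s.
1–5 s: v starts 6 cm/s; Δx = 6·4 + ½·12·4² = 120 cm; v ends 54 cm/s.
5–10 s: v starts 54 cm/s; Δx = 54·5 + ½·-12·5² = 120 cm; v ends -6 cm/s.
10–13 s: v starts -6 cm/s; Δx = -6·3 + ½·-10·3² = -63 cm; v ends -36 cm/s.
x(13) = 8 + Σ Δx = 189 cm.

189 cm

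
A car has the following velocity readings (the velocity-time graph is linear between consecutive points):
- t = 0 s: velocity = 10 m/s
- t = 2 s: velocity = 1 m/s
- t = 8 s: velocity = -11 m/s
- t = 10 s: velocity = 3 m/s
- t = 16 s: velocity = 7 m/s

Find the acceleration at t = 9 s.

Acceleration is the slope of the v-t graph on 8–10 s: (3 − -11)/(10 − 8) = 7 m/s².

7 m/s²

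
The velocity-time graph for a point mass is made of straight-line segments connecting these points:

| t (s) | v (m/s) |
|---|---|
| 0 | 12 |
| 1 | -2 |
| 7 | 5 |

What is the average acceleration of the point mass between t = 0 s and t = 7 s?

-1 m/s²

Average acceleration = Δv/Δt = (5 − 12)/(7 − 0) = -1 m/s².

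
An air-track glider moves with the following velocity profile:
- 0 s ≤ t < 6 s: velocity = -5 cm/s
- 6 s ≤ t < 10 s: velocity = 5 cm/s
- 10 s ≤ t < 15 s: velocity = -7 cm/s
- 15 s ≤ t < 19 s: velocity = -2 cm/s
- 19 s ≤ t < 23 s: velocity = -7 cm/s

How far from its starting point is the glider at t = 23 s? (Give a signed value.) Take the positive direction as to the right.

Displacement is the signed area under the v-t curve.
0–6 s: -5 × 6 = -30 cm
6–10 s: 5 × 4 = 20 cm
10–15 s: -7 × 5 = -35 cm
15–19 s: -2 × 4 = -8 cm
19–23 s: -7 × 4 = -28 cm
Net displacement = -81 cm

-81 cm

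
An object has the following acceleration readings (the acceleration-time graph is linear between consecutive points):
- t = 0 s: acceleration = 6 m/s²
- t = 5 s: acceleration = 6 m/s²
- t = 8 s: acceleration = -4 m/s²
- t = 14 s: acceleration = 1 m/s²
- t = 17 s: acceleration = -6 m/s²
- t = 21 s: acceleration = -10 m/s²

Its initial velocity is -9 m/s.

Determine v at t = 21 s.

-24.5 m/s

Δv equals the area under the a-t graph; then v = v₀ + Δv.
0–5 s: 6 × 5 = 30 m/s
5–8 s: ½(6 + -4)(3) = 3 m/s
8–14 s: ½(-4 + 1)(6) = -9 m/s
14–17 s: ½(1 + -6)(3) = -7.5 m/s
17–21 s: ½(-6 + -10)(4) = -32 m/s
Δv = -15.5 m/s, so v(21) = -9 + (-15.5) = -24.5 m/s.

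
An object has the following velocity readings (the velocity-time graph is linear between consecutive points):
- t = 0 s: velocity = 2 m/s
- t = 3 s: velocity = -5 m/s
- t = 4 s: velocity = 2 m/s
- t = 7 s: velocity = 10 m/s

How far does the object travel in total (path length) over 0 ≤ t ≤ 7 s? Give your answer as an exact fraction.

184/7 m

Distance (not displacement) is the total path length: add the absolute areas under v-t.
0–3 s: v = 0 at t = 6/7 s; triangle areas 6/7 + 75/14 = 87/14 m
3–4 s: v = 0 at t = 26/7 s; triangle areas 25/14 + 2/7 = 29/14 m
4–7 s: |½(2 + 10)(3)| = 18 m
Total distance = 184/7 m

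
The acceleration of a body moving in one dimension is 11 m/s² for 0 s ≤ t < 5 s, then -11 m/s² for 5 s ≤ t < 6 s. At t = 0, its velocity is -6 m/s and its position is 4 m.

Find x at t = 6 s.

On each constant-a segment, Δv = aΔt and Δx = v₀Δt + ½aΔt²; chain segment to segment.
0–5 s: v starts -6 m/s; Δx = -6·5 + ½·11·5² = 107.5 m; v ends 49 m/s.
5–6 s: v starts 49 m/s; Δx = 49·1 + ½·-11·1² = 43.5 m; v ends 38 m/s.
x(6) = 4 + Σ Δx = 155 m.

155 m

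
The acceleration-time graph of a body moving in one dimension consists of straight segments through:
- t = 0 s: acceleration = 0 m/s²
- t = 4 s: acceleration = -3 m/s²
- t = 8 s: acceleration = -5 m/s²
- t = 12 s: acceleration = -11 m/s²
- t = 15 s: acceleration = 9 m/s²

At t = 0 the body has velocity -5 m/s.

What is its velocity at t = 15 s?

Δv equals the area under the a-t graph; then v = v₀ + Δv.
0–4 s: ½(0 + -3)(4) = -6 m/s
4–8 s: ½(-3 + -5)(4) = -16 m/s
8–12 s: ½(-5 + -11)(4) = -32 m/s
12–15 s: ½(-11 + 9)(3) = -3 m/s
Δv = -57 m/s, so v(15) = -5 + (-57) = -62 m/s.

-62 m/s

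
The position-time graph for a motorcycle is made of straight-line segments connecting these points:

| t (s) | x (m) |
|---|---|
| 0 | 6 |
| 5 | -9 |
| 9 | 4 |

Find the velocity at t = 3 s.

Velocity is the slope of the x-t graph on 0–5 s: (-9 − 6)/(5 − 0) = -3 m/s.

-3 m/s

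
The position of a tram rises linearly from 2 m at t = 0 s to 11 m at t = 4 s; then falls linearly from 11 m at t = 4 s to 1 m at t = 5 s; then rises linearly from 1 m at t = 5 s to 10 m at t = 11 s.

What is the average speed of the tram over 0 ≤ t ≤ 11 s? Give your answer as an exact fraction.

28/11 m/s

Average speed = (total path length)/(elapsed time); on a piecewise-linear x-t graph the path length is Σ|Δx|.
0–4 s: |Δx| = |11 − 2| = 9 m
4–5 s: |Δx| = |1 − 11| = 10 m
5–11 s: |Δx| = |10 − 1| = 9 m
Total path = 28 m; average speed = 28/11 = 28/11 m/s.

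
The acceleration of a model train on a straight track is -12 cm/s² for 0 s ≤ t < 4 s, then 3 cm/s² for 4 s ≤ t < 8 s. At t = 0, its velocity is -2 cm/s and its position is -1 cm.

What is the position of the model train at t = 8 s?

On each constant-a segment, Δv = aΔt and Δx = v₀Δt + ½aΔt²; chain segment to segment.
0–4 s: v starts -2 cm/s; Δx = -2·4 + ½·-12·4² = -104 cm; v ends -50 cm/s.
4–8 s: v starts -50 cm/s; Δx = -50·4 + ½·3·4² = -176 cm; v ends -38 cm/s.
x(8) = -1 + Σ Δx = -281 cm.

-281 cm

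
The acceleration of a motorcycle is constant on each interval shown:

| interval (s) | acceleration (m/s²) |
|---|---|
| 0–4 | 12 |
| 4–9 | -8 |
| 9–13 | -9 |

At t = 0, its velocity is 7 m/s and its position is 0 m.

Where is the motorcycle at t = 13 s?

On each constant-a segment, Δv = aΔt and Δx = v₀Δt + ½aΔt²; chain segment to segment.
0–4 s: v starts 7 m/s; Δx = 7·4 + ½·12·4² = 124 m; v ends 55 m/s.
4–9 s: v starts 55 m/s; Δx = 55·5 + ½·-8·5² = 175 m; v ends 15 m/s.
9–13 s: v starts 15 m/s; Δx = 15·4 + ½·-9·4² = -12 m; v ends -21 m/s.
x(13) = 0 + Σ Δx = 287 m.

287 m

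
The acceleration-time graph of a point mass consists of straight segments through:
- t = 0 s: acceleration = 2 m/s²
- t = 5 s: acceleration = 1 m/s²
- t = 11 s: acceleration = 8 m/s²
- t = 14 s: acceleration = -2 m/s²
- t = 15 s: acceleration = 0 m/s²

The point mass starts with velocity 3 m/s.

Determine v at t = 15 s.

45.5 m/s

Δv equals the area under the a-t graph; then v = v₀ + Δv.
0–5 s: ½(2 + 1)(5) = 7.5 m/s
5–11 s: ½(1 + 8)(6) = 27 m/s
11–14 s: ½(8 + -2)(3) = 9 m/s
14–15 s: ½(-2 + 0)(1) = -1 m/s
Δv = 42.5 m/s, so v(15) = 3 + (42.5) = 45.5 m/s.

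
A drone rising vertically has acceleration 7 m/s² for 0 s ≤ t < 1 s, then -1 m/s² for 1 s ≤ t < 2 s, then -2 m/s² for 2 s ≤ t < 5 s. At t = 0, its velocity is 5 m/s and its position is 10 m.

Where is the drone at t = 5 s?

On each constant-a segment, Δv = aΔt and Δx = v₀Δt + ½aΔt²; chain segment to segment.
0–1 s: v starts 5 m/s; Δx = 5·1 + ½·7·1² = 8.5 m; v ends 12 m/s.
1–2 s: v starts 12 m/s; Δx = 12·1 + ½·-1·1² = 11.5 m; v ends 11 m/s.
2–5 s: v starts 11 m/s; Δx = 11·3 + ½·-2·3² = 24 m; v ends 5 m/s.
x(5) = 10 + Σ Δx = 54 m.

54 m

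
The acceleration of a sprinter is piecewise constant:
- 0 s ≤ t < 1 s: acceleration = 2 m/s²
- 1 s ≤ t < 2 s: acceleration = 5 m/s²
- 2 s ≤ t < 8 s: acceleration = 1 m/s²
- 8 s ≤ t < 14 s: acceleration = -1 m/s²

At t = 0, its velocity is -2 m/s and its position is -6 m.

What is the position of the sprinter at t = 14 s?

91.5 m

On each constant-a segment, Δv = aΔt and Δx = v₀Δt + ½aΔt²; chain segment to segment.
0–1 s: v starts -2 m/s; Δx = -2·1 + ½·2·1² = -1 m; v ends 0 m/s.
1–2 s: v starts 0 m/s; Δx = 0·1 + ½·5·1² = 2.5 m; v ends 5 m/s.
2–8 s: v starts 5 m/s; Δx = 5·6 + ½·1·6² = 48 m; v ends 11 m/s.
8–14 s: v starts 11 m/s; Δx = 11·6 + ½·-1·6² = 48 m; v ends 5 m/s.
x(14) = -6 + Σ Δx = 91.5 m.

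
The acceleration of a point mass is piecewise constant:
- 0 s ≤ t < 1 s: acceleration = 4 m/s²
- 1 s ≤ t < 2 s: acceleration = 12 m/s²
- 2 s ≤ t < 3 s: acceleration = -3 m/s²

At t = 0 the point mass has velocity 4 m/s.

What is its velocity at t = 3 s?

17 m/s

Δv equals the area under the a-t graph; then v = v₀ + Δv.
0–1 s: 4 × 1 = 4 m/s
1–2 s: 12 × 1 = 12 m/s
2–3 s: -3 × 1 = -3 m/s
Δv = 13 m/s, so v(3) = 4 + (13) = 17 m/s.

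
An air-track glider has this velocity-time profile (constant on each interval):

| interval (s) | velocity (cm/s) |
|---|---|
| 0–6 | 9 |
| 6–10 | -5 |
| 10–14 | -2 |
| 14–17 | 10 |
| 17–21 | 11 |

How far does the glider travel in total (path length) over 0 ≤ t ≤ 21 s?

Distance (not displacement) is the total path length: add the absolute areas under v-t.
0–6 s: |9| × 6 = 54 cm
6–10 s: |-5| × 4 = 20 cm
10–14 s: |-2| × 4 = 8 cm
14–17 s: |10| × 3 = 30 cm
17–21 s: |11| × 4 = 44 cm
Total distance = 156 cm

156 cm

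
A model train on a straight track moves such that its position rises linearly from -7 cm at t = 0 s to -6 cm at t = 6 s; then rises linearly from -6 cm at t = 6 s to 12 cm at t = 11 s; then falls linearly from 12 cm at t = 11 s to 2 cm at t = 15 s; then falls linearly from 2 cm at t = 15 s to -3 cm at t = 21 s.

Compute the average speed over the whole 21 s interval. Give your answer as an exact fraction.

34/21 cm/s

Average speed = (total path length)/(elapsed time); on a piecewise-linear x-t graph the path length is Σ|Δx|.
0–6 s: |Δx| = |-6 − -7| = 1 cm
6–11 s: |Δx| = |12 − -6| = 18 cm
11–15 s: |Δx| = |2 − 12| = 10 cm
15–21 s: |Δx| = |-3 − 2| = 5 cm
Total path = 34 cm; average speed = 34/21 = 34/21 cm/s.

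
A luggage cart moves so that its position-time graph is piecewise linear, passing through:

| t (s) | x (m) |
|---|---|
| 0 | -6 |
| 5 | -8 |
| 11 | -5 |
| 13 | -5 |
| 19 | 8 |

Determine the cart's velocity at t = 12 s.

0 m/s

Velocity is the slope of the x-t graph on 11–13 s: (-5 − -5)/(13 − 11) = 0 m/s.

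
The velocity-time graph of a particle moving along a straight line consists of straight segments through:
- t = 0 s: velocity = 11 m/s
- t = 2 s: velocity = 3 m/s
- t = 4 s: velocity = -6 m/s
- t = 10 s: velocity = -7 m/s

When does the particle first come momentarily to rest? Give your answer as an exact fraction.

t = 8/3 s

v changes sign on 2–4 s (from 3 to -6); the graph is linear there, so v = 0 at t = 2 + (-3)·(4 − 2)/(-6 − 3) = 8/3 s.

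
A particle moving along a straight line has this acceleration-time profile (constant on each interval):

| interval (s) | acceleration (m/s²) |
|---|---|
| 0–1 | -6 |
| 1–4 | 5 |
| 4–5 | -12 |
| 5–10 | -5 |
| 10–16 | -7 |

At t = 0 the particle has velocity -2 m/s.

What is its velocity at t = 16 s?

-72 m/s

Δv equals the area under the a-t graph; then v = v₀ + Δv.
0–1 s: -6 × 1 = -6 m/s
1–4 s: 5 × 3 = 15 m/s
4–5 s: -12 × 1 = -12 m/s
5–10 s: -5 × 5 = -25 m/s
10–16 s: -7 × 6 = -42 m/s
Δv = -70 m/s, so v(16) = -2 + (-70) = -72 m/s.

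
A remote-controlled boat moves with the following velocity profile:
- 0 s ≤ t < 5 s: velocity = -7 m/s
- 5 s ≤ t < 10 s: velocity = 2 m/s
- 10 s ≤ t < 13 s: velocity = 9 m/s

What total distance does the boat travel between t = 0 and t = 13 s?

72 m

Distance (not displacement) is the total path length: add the absolute areas under v-t.
0–5 s: |-7| × 5 = 35 m
5–10 s: |2| × 5 = 10 m
10–13 s: |9| × 3 = 27 m
Total distance = 72 m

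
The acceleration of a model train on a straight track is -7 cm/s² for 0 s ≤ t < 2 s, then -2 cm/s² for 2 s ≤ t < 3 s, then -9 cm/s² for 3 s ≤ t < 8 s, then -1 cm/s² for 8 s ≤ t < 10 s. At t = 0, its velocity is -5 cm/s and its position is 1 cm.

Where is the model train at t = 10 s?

-394.5 cm

On each constant-a segment, Δv = aΔt and Δx = v₀Δt + ½aΔt²; chain segment to segment.
0–2 s: v starts -5 cm/s; Δx = -5·2 + ½·-7·2² = -24 cm; v ends -19 cm/s.
2–3 s: v starts -19 cm/s; Δx = -19·1 + ½·-2·1² = -20 cm; v ends -21 cm/s.
3–8 s: v starts -21 cm/s; Δx = -21·5 + ½·-9·5² = -217.5 cm; v ends -66 cm/s.
8–10 s: v starts -66 cm/s; Δx = -66·2 + ½·-1·2² = -134 cm; v ends -68 cm/s.
x(10) = 1 + Σ Δx = -394.5 cm.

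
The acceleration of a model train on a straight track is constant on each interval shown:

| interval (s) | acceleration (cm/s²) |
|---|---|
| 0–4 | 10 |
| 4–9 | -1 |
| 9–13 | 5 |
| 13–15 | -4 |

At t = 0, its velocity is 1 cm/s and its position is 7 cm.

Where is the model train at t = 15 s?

571.5 cm

On each constant-a segment, Δv = aΔt and Δx = v₀Δt + ½aΔt²; chain segment to segment.
0–4 s: v starts 1 cm/s; Δx = 1·4 + ½·10·4² = 84 cm; v ends 41 cm/s.
4–9 s: v starts 41 cm/s; Δx = 41·5 + ½·-1·5² = 192.5 cm; v ends 36 cm/s.
9–13 s: v starts 36 cm/s; Δx = 36·4 + ½·5·4² = 184 cm; v ends 56 cm/s.
13–15 s: v starts 56 cm/s; Δx = 56·2 + ½·-4·2² = 104 cm; v ends 48 cm/s.
x(15) = 7 + Σ Δx = 571.5 cm.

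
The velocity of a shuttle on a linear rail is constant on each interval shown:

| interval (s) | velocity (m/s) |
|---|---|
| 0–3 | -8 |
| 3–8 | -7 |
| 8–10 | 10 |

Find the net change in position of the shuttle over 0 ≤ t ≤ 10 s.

Displacement is the signed area under the v-t curve.
0–3 s: -8 × 3 = -24 m
3–8 s: -7 × 5 = -35 m
8–10 s: 10 × 2 = 20 m
Net displacement = -39 m

-39 m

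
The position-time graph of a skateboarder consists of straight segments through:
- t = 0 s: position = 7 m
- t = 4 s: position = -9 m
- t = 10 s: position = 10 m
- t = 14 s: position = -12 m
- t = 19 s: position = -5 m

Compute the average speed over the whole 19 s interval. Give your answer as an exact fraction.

Average speed = (total path length)/(elapsed time); on a piecewise-linear x-t graph the path length is Σ|Δx|.
0–4 s: |Δx| = |-9 − 7| = 16 m
4–10 s: |Δx| = |10 − -9| = 19 m
10–14 s: |Δx| = |-12 − 10| = 22 m
14–19 s: |Δx| = |-5 − -12| = 7 m
Total path = 64 m; average speed = 64/19 = 64/19 m/s.

64/19 m/s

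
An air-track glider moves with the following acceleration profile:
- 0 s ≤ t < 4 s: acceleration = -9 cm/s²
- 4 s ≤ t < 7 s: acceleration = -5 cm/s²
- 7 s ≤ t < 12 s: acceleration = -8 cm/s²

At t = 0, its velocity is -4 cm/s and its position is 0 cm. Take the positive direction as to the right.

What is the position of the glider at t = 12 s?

-605.5 cm

On each constant-a segment, Δv = aΔt and Δx = v₀Δt + ½aΔt²; chain segment to segment.
0–4 s: v starts -4 cm/s; Δx = -4·4 + ½·-9·4² = -88 cm; v ends -40 cm/s.
4–7 s: v starts -40 cm/s; Δx = -40·3 + ½·-5·3² = -142.5 cm; v ends -55 cm/s.
7–12 s: v starts -55 cm/s; Δx = -55·5 + ½·-8·5² = -375 cm; v ends -95 cm/s.
x(12) = 0 + Σ Δx = -605.5 cm.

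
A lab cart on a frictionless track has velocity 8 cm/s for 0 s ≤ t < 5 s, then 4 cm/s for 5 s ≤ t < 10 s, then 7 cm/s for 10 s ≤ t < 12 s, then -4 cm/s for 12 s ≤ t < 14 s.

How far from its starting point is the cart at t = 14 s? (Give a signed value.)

Net displacement equals the area under the velocity-time graph (areas below the axis count negative).
0–5 s: 8 × 5 = 40 cm
5–10 s: 4 × 5 = 20 cm
10–12 s: 7 × 2 = 14 cm
12–14 s: -4 × 2 = -8 cm
Net displacement = 66 cm

66 cm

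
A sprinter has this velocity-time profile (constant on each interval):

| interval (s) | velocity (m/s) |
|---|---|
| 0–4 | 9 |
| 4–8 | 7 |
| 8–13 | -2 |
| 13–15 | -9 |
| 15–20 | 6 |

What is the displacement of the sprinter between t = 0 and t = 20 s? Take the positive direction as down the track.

Net displacement equals the area under the velocity-time graph (areas below the axis count negative).
0–4 s: 9 × 4 = 36 m
4–8 s: 7 × 4 = 28 m
8–13 s: -2 × 5 = -10 m
13–15 s: -9 × 2 = -18 m
15–20 s: 6 × 5 = 30 m
Net displacement = 66 m

66 m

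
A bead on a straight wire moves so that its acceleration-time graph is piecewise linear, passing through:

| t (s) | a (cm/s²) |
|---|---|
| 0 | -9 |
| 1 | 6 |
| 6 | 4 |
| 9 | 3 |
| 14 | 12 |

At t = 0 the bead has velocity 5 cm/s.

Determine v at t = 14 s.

Δv equals the area under the a-t graph; then v = v₀ + Δv.
0–1 s: ½(-9 + 6)(1) = -1.5 cm/s
1–6 s: ½(6 + 4)(5) = 25 cm/s
6–9 s: ½(4 + 3)(3) = 10.5 cm/s
9–14 s: ½(3 + 12)(5) = 37.5 cm/s
Δv = 71.5 cm/s, so v(14) = 5 + (71.5) = 76.5 cm/s.

76.5 cm/s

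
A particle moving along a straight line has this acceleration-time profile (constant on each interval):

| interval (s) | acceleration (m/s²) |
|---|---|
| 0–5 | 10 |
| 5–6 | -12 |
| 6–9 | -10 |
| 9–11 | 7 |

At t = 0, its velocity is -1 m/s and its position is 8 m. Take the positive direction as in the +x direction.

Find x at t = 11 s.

On each constant-a segment, Δv = aΔt and Δx = v₀Δt + ½aΔt²; chain segment to segment.
0–5 s: v starts -1 m/s; Δx = -1·5 + ½·10·5² = 120 m; v ends 49 m/s.
5–6 s: v starts 49 m/s; Δx = 49·1 + ½·-12·1² = 43 m; v ends 37 m/s.
6–9 s: v starts 37 m/s; Δx = 37·3 + ½·-10·3² = 66 m; v ends 7 m/s.
9–11 s: v starts 7 m/s; Δx = 7·2 + ½·7·2² = 28 m; v ends 21 m/s.
x(11) = 8 + Σ Δx = 265 m.

265 m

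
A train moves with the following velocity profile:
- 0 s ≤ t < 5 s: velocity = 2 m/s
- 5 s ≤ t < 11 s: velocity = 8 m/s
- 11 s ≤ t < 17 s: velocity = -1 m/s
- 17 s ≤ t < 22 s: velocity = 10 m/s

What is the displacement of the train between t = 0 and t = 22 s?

102 m

Net displacement equals the area under the velocity-time graph (areas below the axis count negative).
0–5 s: 2 × 5 = 10 m
5–11 s: 8 × 6 = 48 m
11–17 s: -1 × 6 = -6 m
17–22 s: 10 × 5 = 50 m
Net displacement = 102 m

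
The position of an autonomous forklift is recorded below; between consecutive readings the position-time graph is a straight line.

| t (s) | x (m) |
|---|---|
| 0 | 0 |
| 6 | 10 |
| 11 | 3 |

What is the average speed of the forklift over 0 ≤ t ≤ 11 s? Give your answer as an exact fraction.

17/11 m/s

Average speed = (total path length)/(elapsed time); on a piecewise-linear x-t graph the path length is Σ|Δx|.
0–6 s: |Δx| = |10 − 0| = 10 m
6–11 s: |Δx| = |3 − 10| = 7 m
Total path = 17 m; average speed = 17/11 = 17/11 m/s.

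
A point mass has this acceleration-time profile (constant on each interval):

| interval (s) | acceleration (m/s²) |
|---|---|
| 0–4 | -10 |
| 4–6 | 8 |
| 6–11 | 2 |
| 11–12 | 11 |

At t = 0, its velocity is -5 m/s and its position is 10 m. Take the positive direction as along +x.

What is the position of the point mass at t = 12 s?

On each constant-a segment, Δv = aΔt and Δx = v₀Δt + ½aΔt²; chain segment to segment.
0–4 s: v starts -5 m/s; Δx = -5·4 + ½·-10·4² = -100 m; v ends -45 m/s.
4–6 s: v starts -45 m/s; Δx = -45·2 + ½·8·2² = -74 m; v ends -29 m/s.
6–11 s: v starts -29 m/s; Δx = -29·5 + ½·2·5² = -120 m; v ends -19 m/s.
11–12 s: v starts -19 m/s; Δx = -19·1 + ½·11·1² = -13.5 m; v ends -8 m/s.
x(12) = 10 + Σ Δx = -297.5 m.

-297.5 m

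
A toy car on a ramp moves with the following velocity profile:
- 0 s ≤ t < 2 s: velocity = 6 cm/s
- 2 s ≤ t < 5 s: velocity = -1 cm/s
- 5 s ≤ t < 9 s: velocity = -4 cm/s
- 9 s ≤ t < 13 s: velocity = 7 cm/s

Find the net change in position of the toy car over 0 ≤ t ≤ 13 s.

21 cm

Displacement is the signed area under the v-t curve.
0–2 s: 6 × 2 = 12 cm
2–5 s: -1 × 3 = -3 cm
5–9 s: -4 × 4 = -16 cm
9–13 s: 7 × 4 = 28 cm
Net displacement = 21 cm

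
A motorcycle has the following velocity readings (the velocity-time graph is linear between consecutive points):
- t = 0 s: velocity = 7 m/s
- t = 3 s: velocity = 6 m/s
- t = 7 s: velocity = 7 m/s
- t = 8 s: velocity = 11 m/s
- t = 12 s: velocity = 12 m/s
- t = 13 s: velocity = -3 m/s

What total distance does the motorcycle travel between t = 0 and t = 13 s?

105.6 m

Total distance travelled is ∫|v| dt — sum the magnitudes of each area piece.
0–3 s: |½(7 + 6)(3)| = 19.5 m
3–7 s: |½(6 + 7)(4)| = 26 m
7–8 s: |½(7 + 11)(1)| = 9 m
8–12 s: |½(11 + 12)(4)| = 46 m
12–13 s: v = 0 at t = 12.8 s; triangle areas 4.8 + 0.3 = 5.1 m
Total distance = 105.6 m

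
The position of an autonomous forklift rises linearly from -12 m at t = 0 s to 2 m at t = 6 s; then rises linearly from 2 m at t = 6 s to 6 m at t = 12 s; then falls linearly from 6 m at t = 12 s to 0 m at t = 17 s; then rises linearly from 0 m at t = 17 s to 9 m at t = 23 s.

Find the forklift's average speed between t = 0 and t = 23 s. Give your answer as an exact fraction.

33/23 m/s

Average speed = (total path length)/(elapsed time); on a piecewise-linear x-t graph the path length is Σ|Δx|.
0–6 s: |Δx| = |2 − -12| = 14 m
6–12 s: |Δx| = |6 − 2| = 4 m
12–17 s: |Δx| = |0 − 6| = 6 m
17–23 s: |Δx| = |9 − 0| = 9 m
Total path = 33 m; average speed = 33/23 = 33/23 m/s.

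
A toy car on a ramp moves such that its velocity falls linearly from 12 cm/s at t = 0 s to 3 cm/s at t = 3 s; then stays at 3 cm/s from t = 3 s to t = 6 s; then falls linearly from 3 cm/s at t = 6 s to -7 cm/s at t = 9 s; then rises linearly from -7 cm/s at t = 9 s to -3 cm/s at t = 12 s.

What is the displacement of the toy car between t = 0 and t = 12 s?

10.5 cm

Displacement is the signed area under the v-t curve.
0–3 s: ½(12 + 3)(3) = 22.5 cm
3–6 s: 3 × 3 = 9 cm
6–9 s: ½(3 + -7)(3) = -6 cm
9–12 s: ½(-7 + -3)(3) = -15 cm
Net displacement = 10.5 cm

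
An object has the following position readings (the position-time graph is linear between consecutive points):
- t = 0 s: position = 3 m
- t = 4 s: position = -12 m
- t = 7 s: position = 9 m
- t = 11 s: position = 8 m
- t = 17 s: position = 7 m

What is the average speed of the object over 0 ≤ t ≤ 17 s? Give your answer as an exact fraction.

Average speed = (total path length)/(elapsed time); on a piecewise-linear x-t graph the path length is Σ|Δx|.
0–4 s: |Δx| = |-12 − 3| = 15 m
4–7 s: |Δx| = |9 − -12| = 21 m
7–11 s: |Δx| = |8 − 9| = 1 m
11–17 s: |Δx| = |7 − 8| = 1 m
Total path = 38 m; average speed = 38/17 = 38/17 m/s.

38/17 m/s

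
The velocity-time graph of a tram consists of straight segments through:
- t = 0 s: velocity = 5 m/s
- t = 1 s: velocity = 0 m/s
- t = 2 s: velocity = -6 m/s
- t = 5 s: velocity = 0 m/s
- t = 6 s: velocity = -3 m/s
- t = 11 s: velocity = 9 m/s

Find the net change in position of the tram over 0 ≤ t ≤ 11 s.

Displacement is the signed area under the v-t curve.
0–1 s: ½(5 + 0)(1) = 2.5 m
1–2 s: ½(0 + -6)(1) = -3 m
2–5 s: ½(-6 + 0)(3) = -9 m
5–6 s: ½(0 + -3)(1) = -1.5 m
6–11 s: ½(-3 + 9)(5) = 15 m
Net displacement = 4 m

4 m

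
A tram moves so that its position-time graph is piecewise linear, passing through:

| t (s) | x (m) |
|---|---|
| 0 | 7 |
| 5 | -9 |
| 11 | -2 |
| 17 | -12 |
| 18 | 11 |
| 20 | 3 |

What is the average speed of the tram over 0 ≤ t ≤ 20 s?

Average speed = (total path length)/(elapsed time); on a piecewise-linear x-t graph the path length is Σ|Δx|.
0–5 s: |Δx| = |-9 − 7| = 16 m
5–11 s: |Δx| = |-2 − -9| = 7 m
11–17 s: |Δx| = |-12 − -2| = 10 m
17–18 s: |Δx| = |11 − -12| = 23 m
18–20 s: |Δx| = |3 − 11| = 8 m
Total path = 64 m; average speed = 64/20 = 3.2 m/s.

3.2 m/s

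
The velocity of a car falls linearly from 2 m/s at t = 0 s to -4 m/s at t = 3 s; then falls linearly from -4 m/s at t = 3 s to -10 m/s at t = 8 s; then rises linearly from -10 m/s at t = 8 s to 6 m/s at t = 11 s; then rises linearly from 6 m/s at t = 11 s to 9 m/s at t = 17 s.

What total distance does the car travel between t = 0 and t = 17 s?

97.75 m

Total distance travelled is ∫|v| dt — sum the magnitudes of each area piece.
0–3 s: v = 0 at t = 1 s; triangle areas 1 + 4 = 5 m
3–8 s: |½(-4 + -10)(5)| = 35 m
8–11 s: v = 0 at t = 9.875 s; triangle areas 9.375 + 3.375 = 12.75 m
11–17 s: |½(6 + 9)(6)| = 45 m
Total distance = 97.75 m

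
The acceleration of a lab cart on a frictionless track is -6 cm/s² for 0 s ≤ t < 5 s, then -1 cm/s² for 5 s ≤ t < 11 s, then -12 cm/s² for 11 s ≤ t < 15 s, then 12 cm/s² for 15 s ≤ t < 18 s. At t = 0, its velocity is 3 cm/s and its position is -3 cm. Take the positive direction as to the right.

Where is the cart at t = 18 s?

On each constant-a segment, Δv = aΔt and Δx = v₀Δt + ½aΔt²; chain segment to segment.
0–5 s: v starts 3 cm/s; Δx = 3·5 + ½·-6·5² = -60 cm; v ends -27 cm/s.
5–11 s: v starts -27 cm/s; Δx = -27·6 + ½·-1·6² = -180 cm; v ends -33 cm/s.
11–15 s: v starts -33 cm/s; Δx = -33·4 + ½·-12·4² = -228 cm; v ends -81 cm/s.
15–18 s: v starts -81 cm/s; Δx = -81·3 + ½·12·3² = -189 cm; v ends -45 cm/s.
x(18) = -3 + Σ Δx = -660 cm.

-660 cm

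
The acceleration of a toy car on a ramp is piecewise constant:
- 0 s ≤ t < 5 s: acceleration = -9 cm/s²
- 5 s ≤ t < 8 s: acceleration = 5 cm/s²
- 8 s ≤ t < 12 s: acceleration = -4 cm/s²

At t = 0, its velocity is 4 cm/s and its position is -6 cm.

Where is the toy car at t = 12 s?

-335 cm

On each constant-a segment, Δv = aΔt and Δx = v₀Δt + ½aΔt²; chain segment to segment.
0–5 s: v starts 4 cm/s; Δx = 4·5 + ½·-9·5² = -92.5 cm; v ends -41 cm/s.
5–8 s: v starts -41 cm/s; Δx = -41·3 + ½·5·3² = -100.5 cm; v ends -26 cm/s.
8–12 s: v starts -26 cm/s; Δx = -26·4 + ½·-4·4² = -136 cm; v ends -42 cm/s.
x(12) = -6 + Σ Δx = -335 cm.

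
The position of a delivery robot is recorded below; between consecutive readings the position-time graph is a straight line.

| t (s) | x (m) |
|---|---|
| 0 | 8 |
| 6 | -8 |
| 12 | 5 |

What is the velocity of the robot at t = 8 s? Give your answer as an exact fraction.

Velocity is the slope of the x-t graph on 6–12 s: (5 − -8)/(12 − 6) = 13/6 m/s.

13/6 m/s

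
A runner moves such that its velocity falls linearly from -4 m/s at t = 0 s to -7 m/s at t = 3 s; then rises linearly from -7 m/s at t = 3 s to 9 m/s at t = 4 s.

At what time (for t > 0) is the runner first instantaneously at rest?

v changes sign on 3–4 s (from -7 to 9); the graph is linear there, so v = 0 at t = 3 + (7)·(4 − 3)/(9 − -7) = 3.4375 s.

t = 3.4375 s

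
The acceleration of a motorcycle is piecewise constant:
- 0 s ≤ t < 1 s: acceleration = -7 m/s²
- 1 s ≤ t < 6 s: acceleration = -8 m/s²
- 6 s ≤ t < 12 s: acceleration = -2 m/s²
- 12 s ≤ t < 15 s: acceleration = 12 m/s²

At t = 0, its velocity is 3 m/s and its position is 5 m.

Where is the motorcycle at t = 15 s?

-529.5 m

On each constant-a segment, Δv = aΔt and Δx = v₀Δt + ½aΔt²; chain segment to segment.
0–1 s: v starts 3 m/s; Δx = 3·1 + ½·-7·1² = -0.5 m; v ends -4 m/s.
1–6 s: v starts -4 m/s; Δx = -4·5 + ½·-8·5² = -120 m; v ends -44 m/s.
6–12 s: v starts -44 m/s; Δx = -44·6 + ½·-2·6² = -300 m; v ends -56 m/s.
12–15 s: v starts -56 m/s; Δx = -56·3 + ½·12·3² = -114 m; v ends -20 m/s.
x(15) = 5 + Σ Δx = -529.5 m.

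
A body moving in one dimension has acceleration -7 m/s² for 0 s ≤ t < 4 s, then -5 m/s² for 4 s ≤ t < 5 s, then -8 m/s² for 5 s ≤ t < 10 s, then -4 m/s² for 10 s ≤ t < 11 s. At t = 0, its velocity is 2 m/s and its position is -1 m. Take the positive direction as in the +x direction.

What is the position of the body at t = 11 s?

On each constant-a segment, Δv = aΔt and Δx = v₀Δt + ½aΔt²; chain segment to segment.
0–4 s: v starts 2 m/s; Δx = 2·4 + ½·-7·4² = -48 m; v ends -26 m/s.
4–5 s: v starts -26 m/s; Δx = -26·1 + ½·-5·1² = -28.5 m; v ends -31 m/s.
5–10 s: v starts -31 m/s; Δx = -31·5 + ½·-8·5² = -255 m; v ends -71 m/s.
10–11 s: v starts -71 m/s; Δx = -71·1 + ½·-4·1² = -73 m; v ends -75 m/s.
x(11) = -1 + Σ Δx = -405.5 m.

-405.5 m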